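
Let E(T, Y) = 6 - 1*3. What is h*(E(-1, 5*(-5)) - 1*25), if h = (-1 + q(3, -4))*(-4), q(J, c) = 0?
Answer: -88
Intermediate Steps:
h = 4 (h = (-1 + 0)*(-4) = -1*(-4) = 4)
E(T, Y) = 3 (E(T, Y) = 6 - 3 = 3)
h*(E(-1, 5*(-5)) - 1*25) = 4*(3 - 1*25) = 4*(3 - 25) = 4*(-22) = -88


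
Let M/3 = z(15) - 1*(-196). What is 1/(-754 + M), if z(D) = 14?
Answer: -1/124 ≈ -0.0080645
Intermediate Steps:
M = 630 (M = 3*(14 - 1*(-196)) = 3*(14 + 196) = 3*210 = 630)
1/(-754 + M) = 1/(-754 + 630) = 1/(-124) = -1/124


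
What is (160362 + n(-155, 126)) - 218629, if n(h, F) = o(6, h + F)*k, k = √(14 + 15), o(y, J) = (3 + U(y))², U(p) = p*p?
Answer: -58267 + 1521*√29 ≈ -50076.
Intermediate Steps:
U(p) = p²
o(y, J) = (3 + y²)²
k = √29 ≈ 5.3852
n(h, F) = 1521*√29 (n(h, F) = (3 + 6²)²*√29 = (3 + 36)²*√29 = 39²*√29 = 1521*√29)
(160362 + n(-155, 126)) - 218629 = (160362 + 1521*√29) - 218629 = -58267 + 1521*√29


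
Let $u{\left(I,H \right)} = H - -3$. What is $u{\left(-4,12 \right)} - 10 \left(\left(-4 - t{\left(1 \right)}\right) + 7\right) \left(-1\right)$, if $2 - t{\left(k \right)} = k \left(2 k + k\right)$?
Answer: $55$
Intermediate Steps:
$t{\left(k \right)} = 2 - 3 k^{2}$ ($t{\left(k \right)} = 2 - k \left(2 k + k\right) = 2 - k 3 k = 2 - 3 k^{2}$)
$u{\left(I,H \right)} = 3 + H$ ($u{\left(I,H \right)} = H + 3 = 3 + H$)
$u{\left(-4,12 \right)} - 10 \left(\left(-4 - t{\left(1 \right)}\right) + 7\right) \left(-1\right) = \left(3 + 12\right) - 10 \left(\left(-4 - \left(2 - 3 \cdot 1^{2}\right)\right) + 7\right) \left(-1\right) = 15 - 10 \left(\left(-4 - \left(2 - 3\right)\right) + 7\right) \left(-1\right) = 15 - 10 \left(\left(-4 - -1\right) + 7\right) \left(-1\right) = 15 - 10 \left(\left(-4 + 1\right) + 7\right) \left(-1\right) = 15 - 10 \left(-3 + 7\right) \left(-1\right) = 15 - 10 \cdot 4 \left(-1\right) = 15 - -40 = 15 + 40 = 55$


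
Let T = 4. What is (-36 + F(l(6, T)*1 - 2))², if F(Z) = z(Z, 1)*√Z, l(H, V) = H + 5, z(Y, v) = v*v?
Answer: 1089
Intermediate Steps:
z(Y, v) = v²
l(H, V) = 5 + H
F(Z) = √Z (F(Z) = 1²*√Z = 1*√Z = √Z)
(-36 + F(l(6, T)*1 - 2))² = (-36 + √((5 + 6)*1 - 2))² = (-36 + √(11*1 - 2))² = (-36 + √(11 - 2))² = (-36 + √9)² = (-36 + 3)² = (-33)² = 1089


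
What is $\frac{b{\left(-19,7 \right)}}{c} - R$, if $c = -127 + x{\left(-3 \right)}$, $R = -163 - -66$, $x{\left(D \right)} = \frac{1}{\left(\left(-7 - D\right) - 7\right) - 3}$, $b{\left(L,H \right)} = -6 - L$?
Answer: $\frac{172381}{1779} \approx 96.898$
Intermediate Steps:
$x{\left(D \right)} = \frac{1}{-17 - D}$ ($x{\left(D \right)} = \frac{1}{\left(\left(-7 - D\right) - 7\right) - 3} = \frac{1}{\left(-14 - D\right) - 3} = \frac{1}{-17 - D}$)
$R = -97$ ($R = -163 + 66 = -97$)
$c = - \frac{1779}{14}$ ($c = -127 - \frac{1}{17 - 3} = -127 - \frac{1}{14} = - \frac{1779}{14} \approx -127.07$)
$\frac{b{\left(-19,7 \right)}}{c} - R = \frac{-6 - -19}{- \frac{1779}{14}} - -97 = \left(-6 + 19\right) \left(- \frac{14}{1779}\right) + 97 = 13 \left(- \frac{14}{1779}\right) + 97 = - \frac{182}{1779} + 97 = \frac{172381}{1779}$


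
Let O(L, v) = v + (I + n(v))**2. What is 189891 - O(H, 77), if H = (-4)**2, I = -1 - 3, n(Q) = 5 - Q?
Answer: 184038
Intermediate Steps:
I = -4
H = 16
O(L, v) = v + (1 - v)**2 (O(L, v) = v + (-4 + (5 - v))**2 = v + (1 - v)**2)
189891 - O(H, 77) = 189891 - (77 + (-1 + 77)**2) = 189891 - (77 + 76**2) = 189891 - (77 + 5776) = 189891 - 1*5853 = 189891 - 5853 = 184038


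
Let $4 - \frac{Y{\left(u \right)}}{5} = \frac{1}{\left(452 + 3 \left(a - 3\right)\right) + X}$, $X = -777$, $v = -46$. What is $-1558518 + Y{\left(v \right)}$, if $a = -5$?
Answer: $- \frac{543915797}{349} \approx -1.5585 \cdot 10^{6}$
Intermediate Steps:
$Y{\left(u \right)} = \frac{6985}{349}$ ($Y{\left(u \right)} = 20 - \frac{5}{\left(452 + 3 \left(-5 - 3\right)\right) - 777} = 20 - \frac{5}{\left(452 + 3 \left(-8\right)\right) - 777} = 20 - \frac{5}{\left(452 - 24\right) - 777} = 20 - \frac{5}{428 - 777} = 20 - \frac{5}{-349} = 20 - - \frac{5}{349} = 20 + \frac{5}{349} = \frac{6985}{349}$)
$-1558518 + Y{\left(v \right)} = -1558518 + \frac{6985}{349} = - \frac{543915797}{349}$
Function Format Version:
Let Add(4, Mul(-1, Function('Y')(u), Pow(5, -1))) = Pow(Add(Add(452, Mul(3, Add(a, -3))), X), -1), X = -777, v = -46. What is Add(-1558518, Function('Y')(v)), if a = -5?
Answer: Rational(-543915797, 349) ≈ -1.5585e+6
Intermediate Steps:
Function('Y')(u) = Rational(6985, 349) (Function('Y')(u) = Add(20, Mul(-5, Pow(Add(Add(452, Mul(3, Add(-5, -3))), -777), -1))) = Add(20, Mul(-5, Pow(Add(Add(452, Mul(3, -8)), -777), -1))) = Add(20, Mul(-5, Pow(Add(Add(452, -24), -777), -1))) = Add(20, Mul(-5, Pow(Add(428, -777), -1))) = Add(20, Mul(-5, Pow(-349, -1))) = Add(20, Mul(-5, Rational(-1, 349))) = Add(20, Rational(5, 349)) = Rational(6985, 349))
Add(-1558518, Function('Y')(v)) = Add(-1558518, Rational(6985, 349)) = Rational(-543915797, 349)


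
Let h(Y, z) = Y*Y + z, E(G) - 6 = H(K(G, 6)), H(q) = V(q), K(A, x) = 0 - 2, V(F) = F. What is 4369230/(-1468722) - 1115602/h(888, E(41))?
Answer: -423654731557/96513149638 ≈ -4.3896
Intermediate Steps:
K(A, x) = -2
H(q) = q
E(G) = 4 (E(G) = 6 - 2 = 4)
h(Y, z) = z + Y² (h(Y, z) = Y² + z = z + Y²)
4369230/(-1468722) - 1115602/h(888, E(41)) = 4369230/(-1468722) - 1115602/(4 + 888²) = 4369230*(-1/1468722) - 1115602/(4 + 788544) = -728205/244787 - 1115602/788548 = -728205/244787 - 1115602*1/788548 = -728205/244787 - 557801/394274 = -423654731557/96513149638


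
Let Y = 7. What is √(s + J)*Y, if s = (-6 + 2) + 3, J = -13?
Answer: 7*I*√14 ≈ 26.192*I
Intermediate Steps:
s = -1 (s = -4 + 3 = -1)
√(s + J)*Y = √(-1 - 13)*7 = √(-14)*7 = (I*√14)*7 = 7*I*√14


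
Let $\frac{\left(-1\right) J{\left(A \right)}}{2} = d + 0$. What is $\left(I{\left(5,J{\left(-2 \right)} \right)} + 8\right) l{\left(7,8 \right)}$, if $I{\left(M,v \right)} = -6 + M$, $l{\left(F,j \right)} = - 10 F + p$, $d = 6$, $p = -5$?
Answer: $-525$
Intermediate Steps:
$l{\left(F,j \right)} = -5 - 10 F$ ($l{\left(F,j \right)} = - 10 F - 5 = -5 - 10 F$)
$J{\left(A \right)} = -12$ ($J{\left(A \right)} = - 2 \left(6 + 0\right) = \left(-2\right) 6 = -12$)
$\left(I{\left(5,J{\left(-2 \right)} \right)} + 8\right) l{\left(7,8 \right)} = \left(\left(-6 + 5\right) + 8\right) \left(-5 - 70\right) = \left(-1 + 8\right) \left(-5 - 70\right) = 7 \left(-75\right) = -525$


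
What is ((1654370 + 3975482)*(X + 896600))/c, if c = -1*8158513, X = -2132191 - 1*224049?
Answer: 8217557173280/8158513 ≈ 1.0072e+6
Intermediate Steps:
X = -2356240 (X = -2132191 - 224049 = -2356240)
c = -8158513
((1654370 + 3975482)*(X + 896600))/c = ((1654370 + 3975482)*(-2356240 + 896600))/(-8158513) = (5629852*(-1459640))*(-1/8158513) = -8217557173280*(-1/8158513) = 8217557173280/8158513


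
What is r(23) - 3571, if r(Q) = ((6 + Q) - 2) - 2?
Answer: -3546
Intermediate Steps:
r(Q) = 2 + Q (r(Q) = (4 + Q) - 2 = 2 + Q)
r(23) - 3571 = (2 + 23) - 3571 = 25 - 3571 = -3546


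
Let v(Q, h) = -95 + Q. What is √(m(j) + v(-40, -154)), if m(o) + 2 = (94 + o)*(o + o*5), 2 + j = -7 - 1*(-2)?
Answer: I*√3791 ≈ 61.571*I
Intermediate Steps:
j = -7 (j = -2 + (-7 - 1*(-2)) = -2 + (-7 + 2) = -2 - 5 = -7)
m(o) = -2 + 6*o*(94 + o) (m(o) = -2 + (94 + o)*(o + o*5) = -2 + (94 + o)*(o + 5*o) = -2 + (94 + o)*(6*o) = -2 + 6*o*(94 + o))
√(m(j) + v(-40, -154)) = √((-2 + 6*(-7)² + 564*(-7)) + (-95 - 40)) = √((-2 + 6*49 - 3948) - 135) = √((-2 + 294 - 3948) - 135) = √(-3656 - 135) = √(-3791) = I*√3791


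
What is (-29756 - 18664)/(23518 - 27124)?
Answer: 8070/601 ≈ 13.428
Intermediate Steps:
(-29756 - 18664)/(23518 - 27124) = -48420/(-3606) = -48420*(-1/3606) = 8070/601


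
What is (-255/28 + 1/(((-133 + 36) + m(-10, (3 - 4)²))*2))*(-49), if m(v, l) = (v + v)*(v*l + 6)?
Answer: 30443/68 ≈ 447.69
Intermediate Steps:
m(v, l) = 2*v*(6 + l*v) (m(v, l) = (2*v)*(l*v + 6) = (2*v)*(6 + l*v) = 2*v*(6 + l*v))
(-255/28 + 1/(((-133 + 36) + m(-10, (3 - 4)²))*2))*(-49) = (-255/28 + 1/(((-133 + 36) + 2*(-10)*(6 + (3 - 4)²*(-10)))*2))*(-49) = (-255*1/28 + (½)/(-97 + 2*(-10)*(6 + (-1)²*(-10))))*(-49) = (-255/28 + (½)/(-97 + 2*(-10)*(6 + 1*(-10))))*(-49) = (-255/28 + (½)/(-97 + 2*(-10)*(6 - 10)))*(-49) = (-255/28 + (½)/(-97 + 2*(-10)*(-4)))*(-49) = (-255/28 + (½)/(-97 + 80))*(-49) = (-255/28 + (½)/(-17))*(-49) = (-255/28 - 1/17*½)*(-49) = (-255/28 - 1/34)*(-49) = -4349/476*(-49) = 30443/68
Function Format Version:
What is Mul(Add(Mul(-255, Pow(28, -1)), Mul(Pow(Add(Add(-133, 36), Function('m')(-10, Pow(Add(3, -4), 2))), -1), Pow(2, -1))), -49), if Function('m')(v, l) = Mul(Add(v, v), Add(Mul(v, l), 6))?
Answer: Rational(30443, 68) ≈ 447.69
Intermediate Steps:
Function('m')(v, l) = Mul(2, v, Add(6, Mul(l, v))) (Function('m')(v, l) = Mul(Mul(2, v), Add(Mul(l, v), 6)) = Mul(Mul(2, v), Add(6, Mul(l, v))) = Mul(2, v, Add(6, Mul(l, v))))
Mul(Add(Mul(-255, Pow(28, -1)), Mul(Pow(Add(Add(-133, 36), Function('m')(-10, Pow(Add(3, -4), 2))), -1), Pow(2, -1))), -49) = Mul(Add(Mul(-255, Pow(28, -1)), Mul(Pow(Add(Add(-133, 36), Mul(2, -10, Add(6, Mul(Pow(Add(3, -4), 2), -10)))), -1), Pow(2, -1))), -49) = Mul(Add(Mul(-255, Rational(1, 28)), Mul(Pow(Add(-97, Mul(2, -10, Add(6, Mul(Pow(-1, 2), -10)))), -1), Rational(1, 2))), -49) = Mul(Add(Rational(-255, 28), Mul(Pow(Add(-97, Mul(2, -10, Add(6, Mul(1, -10)))), -1), Rational(1, 2))), -49) = Mul(Add(Rational(-255, 28), Mul(Pow(Add(-97, Mul(2, -10, Add(6, -10))), -1), Rational(1, 2))), -49) = Mul(Add(Rational(-255, 28), Mul(Pow(Add(-97, Mul(2, -10, -4)), -1), Rational(1, 2))), -49) = Mul(Add(Rational(-255, 28), Mul(Pow(Add(-97, 80), -1), Rational(1, 2))), -49) = Mul(Add(Rational(-255, 28), Mul(Pow(-17, -1), Rational(1, 2))), -49) = Mul(Add(Rational(-255, 28), Mul(Rational(-1, 17), Rational(1, 2))), -49) = Mul(Add(Rational(-255, 28), Rational(-1, 34)), -49) = Mul(Rational(-4349, 476), -49) = Rational(30443, 68)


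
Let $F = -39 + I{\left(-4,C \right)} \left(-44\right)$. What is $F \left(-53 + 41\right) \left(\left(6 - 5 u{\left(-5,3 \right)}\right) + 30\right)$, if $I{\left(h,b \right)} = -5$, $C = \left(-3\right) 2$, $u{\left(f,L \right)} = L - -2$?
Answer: $-23892$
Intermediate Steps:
$u{\left(f,L \right)} = 2 + L$ ($u{\left(f,L \right)} = L + 2 = 2 + L$)
$C = -6$
$F = 181$ ($F = -39 - -220 = -39 + 220 = 181$)
$F \left(-53 + 41\right) \left(\left(6 - 5 u{\left(-5,3 \right)}\right) + 30\right) = 181 \left(-53 + 41\right) \left(\left(6 - 5 \left(2 + 3\right)\right) + 30\right) = 181 \left(- 12 \left(\left(6 - 25\right) + 30\right)\right) = 181 \left(- 12 \left(-19 + 30\right)\right) = 181 \left(\left(-12\right) 11\right) = 181 \left(-132\right) = -23892$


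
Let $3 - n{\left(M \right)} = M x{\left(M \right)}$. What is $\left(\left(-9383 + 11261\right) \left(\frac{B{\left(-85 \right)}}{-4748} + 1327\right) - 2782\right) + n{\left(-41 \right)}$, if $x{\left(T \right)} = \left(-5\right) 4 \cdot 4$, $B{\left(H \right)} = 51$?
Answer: $\frac{5901827689}{2374} \approx 2.486 \cdot 10^{6}$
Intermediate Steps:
$x{\left(T \right)} = -80$ ($x{\left(T \right)} = \left(-20\right) 4 = -80$)
$n{\left(M \right)} = 3 + 80 M$ ($n{\left(M \right)} = 3 - M \left(-80\right) = 3 - - 80 M = 3 + 80 M$)
$\left(\left(-9383 + 11261\right) \left(\frac{B{\left(-85 \right)}}{-4748} + 1327\right) - 2782\right) + n{\left(-41 \right)} = \left(\left(-9383 + 11261\right) \left(\frac{51}{-4748} + 1327\right) - 2782\right) + \left(3 + 80 \left(-41\right)\right) = \left(1878 \left(51 \left(- \frac{1}{4748}\right) + 1327\right) - 2782\right) + \left(3 - 3280\right) = \left(1878 \left(- \frac{51}{4748} + 1327\right) - 2782\right) - 3277 = \left(1878 \cdot \frac{6300545}{4748} - 2782\right) - 3277 = \left(\frac{5916211755}{2374} - 2782\right) - 3277 = \frac{5909607287}{2374} - 3277 = \frac{5901827689}{2374}$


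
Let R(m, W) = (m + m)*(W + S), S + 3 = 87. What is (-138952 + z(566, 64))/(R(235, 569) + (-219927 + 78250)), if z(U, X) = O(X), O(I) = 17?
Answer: -138935/165233 ≈ -0.84084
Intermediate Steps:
S = 84 (S = -3 + 87 = 84)
z(U, X) = 17
R(m, W) = 2*m*(84 + W) (R(m, W) = (m + m)*(W + 84) = (2*m)*(84 + W) = 2*m*(84 + W))
(-138952 + z(566, 64))/(R(235, 569) + (-219927 + 78250)) = (-138952 + 17)/(2*235*(84 + 569) + (-219927 + 78250)) = -138935/(2*235*653 - 141677) = -138935/(306910 - 141677) = -138935/165233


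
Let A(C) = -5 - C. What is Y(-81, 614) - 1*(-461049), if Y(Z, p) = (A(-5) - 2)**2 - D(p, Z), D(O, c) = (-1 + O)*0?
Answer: 461053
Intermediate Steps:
D(O, c) = 0
Y(Z, p) = 4 (Y(Z, p) = ((-5 - 1*(-5)) - 2)**2 - 1*0 = ((-5 + 5) - 2)**2 + 0 = (0 - 2)**2 + 0 = (-2)**2 + 0 = 4 + 0 = 4)
Y(-81, 614) - 1*(-461049) = 4 - 1*(-461049) = 4 + 461049 = 461053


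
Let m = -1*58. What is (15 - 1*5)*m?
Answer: -580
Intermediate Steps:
m = -58
(15 - 1*5)*m = (15 - 1*5)*(-58) = (15 - 5)*(-58) = 10*(-58) = -580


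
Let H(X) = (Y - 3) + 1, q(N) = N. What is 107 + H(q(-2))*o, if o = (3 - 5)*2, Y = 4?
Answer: 99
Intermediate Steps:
H(X) = 2 (H(X) = (4 - 3) + 1 = 1 + 1 = 2)
o = -4 (o = -2*2 = -4)
107 + H(q(-2))*o = 107 + 2*(-4) = 107 - 8 = 99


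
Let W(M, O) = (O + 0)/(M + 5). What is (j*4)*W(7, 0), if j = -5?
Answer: 0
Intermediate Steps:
W(M, O) = O/(5 + M)
(j*4)*W(7, 0) = (-5*4)*(0/(5 + 7)) = -0/12 = -20*0 = 0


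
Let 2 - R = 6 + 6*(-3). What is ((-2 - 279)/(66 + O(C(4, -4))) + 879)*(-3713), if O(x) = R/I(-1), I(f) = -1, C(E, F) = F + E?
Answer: -168670451/52 ≈ -3.2437e+6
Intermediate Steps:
C(E, F) = E + F
R = 14 (R = 2 - (6 + 6*(-3)) = 2 - (6 - 18) = 2 - 1*(-12) = 2 + 12 = 14)
O(x) = -14 (O(x) = 14/(-1) = 14*(-1) = -14)
((-2 - 279)/(66 + O(C(4, -4))) + 879)*(-3713) = ((-2 - 279)/(66 - 14) + 879)*(-3713) = (-281/52 + 879)*(-3713) = (45427/52)*(-3713) = -168670451/52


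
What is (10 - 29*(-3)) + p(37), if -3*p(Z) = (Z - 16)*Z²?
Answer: -9486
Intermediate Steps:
p(Z) = -Z²*(-16 + Z)/3 (p(Z) = -(Z - 16)*Z²/3 = -(-16 + Z)*Z²/3 = -Z²*(-16 + Z)/3)
(10 - 29*(-3)) + p(37) = (10 - 29*(-3)) + (⅓)*37²*(16 - 1*37) = (10 + 87) + (⅓)*1369*(16 - 37) = 97 + (⅓)*1369*(-21) = 97 - 9583 = -9486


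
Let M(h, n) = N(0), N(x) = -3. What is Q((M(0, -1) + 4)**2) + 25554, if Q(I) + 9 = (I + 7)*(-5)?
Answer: 25505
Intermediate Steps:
M(h, n) = -3
Q(I) = -44 - 5*I (Q(I) = -9 + (I + 7)*(-5) = -9 + (7 + I)*(-5) = -9 + (-35 - 5*I) = -44 - 5*I)
Q((M(0, -1) + 4)**2) + 25554 = (-44 - 5*(-3 + 4)**2) + 25554 = (-44 - 5*1**2) + 25554 = (-44 - 5*1) + 25554 = (-44 - 5) + 25554 = -49 + 25554 = 25505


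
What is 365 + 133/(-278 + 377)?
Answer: 36268/99 ≈ 366.34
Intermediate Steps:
365 + 133/(-278 + 377) = 365 + 133/99 = 36268/99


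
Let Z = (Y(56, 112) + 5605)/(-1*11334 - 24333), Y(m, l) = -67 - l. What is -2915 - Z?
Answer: -103963879/35667 ≈ -2914.8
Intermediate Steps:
Z = -5426/35667 (Z = ((-67 - 1*112) + 5605)/(-1*11334 - 24333) = ((-67 - 112) + 5605)/(-11334 - 24333) = (-179 + 5605)/(-35667) = 5426*(-1/35667) = -5426/35667 ≈ -0.15213)
-2915 - Z = -2915 - 1*(-5426/35667) = -2915 + 5426/35667 = -103963879/35667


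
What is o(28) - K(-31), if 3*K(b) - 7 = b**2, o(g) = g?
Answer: -884/3 ≈ -294.67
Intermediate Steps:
K(b) = 7/3 + b**2/3
o(28) - K(-31) = 28 - (7/3 + (1/3)*(-31)**2) = 28 - (7/3 + (1/3)*961) = 28 - (7/3 + 961/3) = 28 - 1*968/3 = 28 - 968/3 = -884/3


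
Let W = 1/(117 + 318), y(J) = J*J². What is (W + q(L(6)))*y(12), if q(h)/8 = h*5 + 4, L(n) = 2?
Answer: 28063296/145 ≈ 1.9354e+5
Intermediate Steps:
y(J) = J³
q(h) = 32 + 40*h (q(h) = 8*(h*5 + 4) = 8*(5*h + 4) = 8*(4 + 5*h) = 32 + 40*h)
W = 1/435 ≈ 0.0022989
(W + q(L(6)))*y(12) = (1/435 + (32 + 40*2))*12³ = (1/435 + (32 + 80))*1728 = (1/435 + 112)*1728 = (48721/435)*1728 = 28063296/145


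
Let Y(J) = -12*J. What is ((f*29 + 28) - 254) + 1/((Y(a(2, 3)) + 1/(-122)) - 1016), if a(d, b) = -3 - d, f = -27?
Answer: -117682819/116633 ≈ -1009.0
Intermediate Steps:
((f*29 + 28) - 254) + 1/((Y(a(2, 3)) + 1/(-122)) - 1016) = ((-27*29 + 28) - 254) + 1/((-12*(-3 - 1*2) + 1/(-122)) - 1016) = ((-783 + 28) - 254) + 1/((-12*(-3 - 2) - 1/122) - 1016) = (-755 - 254) + 1/((-12*(-5) - 1/122) - 1016) = -1009 + 1/((60 - 1/122) - 1016) = -1009 + 1/(7319/122 - 1016) = -1009 + 1/(-116633/122) = -1009 - 122/116633 = -117682819/116633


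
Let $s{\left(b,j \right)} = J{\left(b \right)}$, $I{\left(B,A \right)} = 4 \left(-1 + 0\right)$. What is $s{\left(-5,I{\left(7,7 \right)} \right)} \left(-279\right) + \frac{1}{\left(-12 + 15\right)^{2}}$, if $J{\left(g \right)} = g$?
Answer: $\frac{12556}{9} \approx 1395.1$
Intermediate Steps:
$I{\left(B,A \right)} = -4$ ($I{\left(B,A \right)} = 4 \left(-1\right) = -4$)
$s{\left(b,j \right)} = b$
$s{\left(-5,I{\left(7,7 \right)} \right)} \left(-279\right) + \frac{1}{\left(-12 + 15\right)^{2}} = \left(-5\right) \left(-279\right) + \frac{1}{\left(-12 + 15\right)^{2}} = 1395 + \frac{1}{3^{2}} = 1395 + \frac{1}{9} = \frac{12556}{9}$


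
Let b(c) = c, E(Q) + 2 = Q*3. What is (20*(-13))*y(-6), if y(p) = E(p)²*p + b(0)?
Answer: 624000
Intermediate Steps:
E(Q) = -2 + 3*Q (E(Q) = -2 + Q*3 = -2 + 3*Q)
y(p) = p*(-2 + 3*p)² (y(p) = (-2 + 3*p)²*p + 0 = p*(-2 + 3*p)² + 0 = p*(-2 + 3*p)²)
(20*(-13))*y(-6) = (20*(-13))*(-6*(-2 + 3*(-6))²) = -(-1560)*(-2 - 18)² = -(-1560)*(-20)² = -(-1560)*400 = -260*(-2400) = 624000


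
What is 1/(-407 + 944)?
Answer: 1/537 ≈ 0.0018622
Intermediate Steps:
1/(-407 + 944) = 1/537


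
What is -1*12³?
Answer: -1728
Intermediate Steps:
-1*12³ = -1*1728 = -1728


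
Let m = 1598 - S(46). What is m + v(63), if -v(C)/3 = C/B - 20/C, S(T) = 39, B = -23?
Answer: 757426/483 ≈ 1568.2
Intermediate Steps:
v(C) = 60/C + 3*C/23 (v(C) = -3*(C/(-23) - 20/C) = -3*(C*(-1/23) - 20/C) = -3*(-C/23 - 20/C) = -3*(-20/C - C/23) = 60/C + 3*C/23)
m = 1559 (m = 1598 - 1*39 = 1598 - 39 = 1559)
m + v(63) = 1559 + (60/63 + (3/23)*63) = 1559 + (60*(1/63) + 189/23) = 1559 + (20/21 + 189/23) = 1559 + 4429/483 = 757426/483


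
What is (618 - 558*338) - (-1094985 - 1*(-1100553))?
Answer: -193554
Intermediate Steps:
(618 - 558*338) - (-1094985 - 1*(-1100553)) = (618 - 188604) - (-1094985 + 1100553) = -187986 - 1*5568 = -187986 - 5568 = -193554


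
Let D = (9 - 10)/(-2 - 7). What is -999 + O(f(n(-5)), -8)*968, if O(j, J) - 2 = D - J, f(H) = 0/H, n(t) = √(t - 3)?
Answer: 79097/9 ≈ 8788.6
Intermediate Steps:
n(t) = √(-3 + t)
D = ⅑ (D = -1/(-9) = -1*(-⅑) = ⅑ ≈ 0.11111)
f(H) = 0
O(j, J) = 19/9 - J (O(j, J) = 2 + (⅑ - J) = 19/9 - J)
-999 + O(f(n(-5)), -8)*968 = -999 + (19/9 - 1*(-8))*968 = -999 + (19/9 + 8)*968 = -999 + (91/9)*968 = -999 + 88088/9 = 79097/9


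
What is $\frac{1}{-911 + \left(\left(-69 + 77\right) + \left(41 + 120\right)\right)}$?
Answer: $- \frac{1}{742} \approx -0.0013477$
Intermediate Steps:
$\frac{1}{-911 + \left(\left(-69 + 77\right) + \left(41 + 120\right)\right)} = \frac{1}{-911 + \left(8 + 161\right)} = \frac{1}{-911 + 169} = \frac{1}{-742} = - \frac{1}{742}$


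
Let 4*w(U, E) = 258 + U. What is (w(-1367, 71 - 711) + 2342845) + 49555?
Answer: 9568491/4 ≈ 2.3921e+6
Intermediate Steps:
w(U, E) = 129/2 + U/4 (w(U, E) = (258 + U)/4 = 129/2 + U/4)
(w(-1367, 71 - 711) + 2342845) + 49555 = ((129/2 + (¼)*(-1367)) + 2342845) + 49555 = ((129/2 - 1367/4) + 2342845) + 49555 = (-1109/4 + 2342845) + 49555 = 9370271/4 + 49555 = 9568491/4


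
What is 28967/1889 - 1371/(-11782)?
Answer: 343879013/22256198 ≈ 15.451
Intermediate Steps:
28967/1889 - 1371/(-11782) = 28967*(1/1889) - 1371*(-1/11782) = 28967/1889 + 1371/11782 = 343879013/22256198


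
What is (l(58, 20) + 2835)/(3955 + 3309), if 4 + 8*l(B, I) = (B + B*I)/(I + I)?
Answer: 454129/1162240 ≈ 0.39074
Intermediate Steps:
l(B, I) = -½ + (B + B*I)/(16*I) (l(B, I) = -½ + ((B + B*I)/(I + I))/8 = -½ + ((B + B*I)/((2*I)))/8 = -½ + ((B + B*I)*(1/(2*I)))/8 = -½ + ((B + B*I)/(2*I))/8 = -½ + (B + B*I)/(16*I))
(l(58, 20) + 2835)/(3955 + 3309) = ((1/16)*(58 + 20*(-8 + 58))/20 + 2835)/(3955 + 3309) = ((1/16)*(1/20)*(58 + 20*50) + 2835)/7264 = ((1/16)*(1/20)*(58 + 1000) + 2835)*(1/7264) = ((1/16)*(1/20)*1058 + 2835)*(1/7264) = (529/160 + 2835)*(1/7264) = (454129/160)*(1/7264) = 454129/1162240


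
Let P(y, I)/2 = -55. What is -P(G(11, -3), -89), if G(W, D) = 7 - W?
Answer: 110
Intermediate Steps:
P(y, I) = -110 (P(y, I) = 2*(-55) = -110)
-P(G(11, -3), -89) = -1*(-110) = 110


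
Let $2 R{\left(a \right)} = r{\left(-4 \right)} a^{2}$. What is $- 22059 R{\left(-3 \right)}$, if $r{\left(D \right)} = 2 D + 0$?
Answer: $794124$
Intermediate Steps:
$r{\left(D \right)} = 2 D$
$R{\left(a \right)} = - 4 a^{2}$ ($R{\left(a \right)} = \frac{2 \left(-4\right) a^{2}}{2} = \frac{\left(-8\right) a^{2}}{2} = - 4 a^{2}$)
$- 22059 R{\left(-3 \right)} = - 22059 \left(- 4 \left(-3\right)^{2}\right) = - 22059 \left(\left(-4\right) 9\right) = \left(-22059\right) \left(-36\right) = 794124$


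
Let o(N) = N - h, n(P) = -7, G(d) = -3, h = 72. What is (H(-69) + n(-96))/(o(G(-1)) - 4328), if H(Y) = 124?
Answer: -117/4403 ≈ -0.026573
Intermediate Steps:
o(N) = -72 + N (o(N) = N - 1*72 = N - 72 = -72 + N)
(H(-69) + n(-96))/(o(G(-1)) - 4328) = (124 - 7)/((-72 - 3) - 4328) = 117/(-75 - 4328) = 117/(-4403) = 117*(-1/4403) = -117/4403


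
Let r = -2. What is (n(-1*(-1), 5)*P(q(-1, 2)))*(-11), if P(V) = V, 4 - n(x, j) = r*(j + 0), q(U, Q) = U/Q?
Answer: 77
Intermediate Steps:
n(x, j) = 4 + 2*j (n(x, j) = 4 - (-2)*(j + 0) = 4 - (-2)*j = 4 + 2*j)
(n(-1*(-1), 5)*P(q(-1, 2)))*(-11) = ((4 + 2*5)*(-1/2))*(-11) = ((4 + 10)*(-1*1/2))*(-11) = (14*(-1/2))*(-11) = -7*(-11) = 77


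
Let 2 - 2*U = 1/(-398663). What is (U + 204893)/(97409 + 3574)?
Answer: 163367313445/80516371458 ≈ 2.0290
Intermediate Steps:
U = 797327/797326 (U = 1 - 1/2/(-398663) = 1 - 1/2*(-1/398663) = 1 + 1/797326 = 797327/797326 ≈ 1.0000)
(U + 204893)/(97409 + 3574) = (797327/797326 + 204893)/(97409 + 3574) = (163367313445/797326)/100983 = (163367313445/797326)*(1/100983) = 163367313445/80516371458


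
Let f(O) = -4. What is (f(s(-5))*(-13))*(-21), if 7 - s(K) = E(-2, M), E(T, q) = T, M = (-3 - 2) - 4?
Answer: -1092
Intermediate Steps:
M = -9 (M = -5 - 4 = -9)
s(K) = 9 (s(K) = 7 - 1*(-2) = 7 + 2 = 9)
(f(s(-5))*(-13))*(-21) = -4*(-13)*(-21) = 52*(-21) = -1092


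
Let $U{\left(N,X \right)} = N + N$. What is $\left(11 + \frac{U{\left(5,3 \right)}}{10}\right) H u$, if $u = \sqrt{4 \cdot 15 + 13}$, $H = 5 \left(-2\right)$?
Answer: $- 120 \sqrt{73} \approx -1025.3$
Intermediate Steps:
$U{\left(N,X \right)} = 2 N$
$H = -10$
$u = \sqrt{73}$ ($u = \sqrt{60 + 13} = \sqrt{73} \approx 8.544$)
$\left(11 + \frac{U{\left(5,3 \right)}}{10}\right) H u = \left(11 + \frac{2 \cdot 5}{10}\right) \left(-10\right) \sqrt{73} = \left(11 + 10 \cdot \frac{1}{10}\right) \left(-10\right) \sqrt{73} = \left(11 + 1\right) \left(-10\right) \sqrt{73} = 12 \left(-10\right) \sqrt{73} = - 120 \sqrt{73}$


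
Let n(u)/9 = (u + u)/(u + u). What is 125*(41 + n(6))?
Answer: 6250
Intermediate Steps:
n(u) = 9 (n(u) = 9*((u + u)/(u + u)) = 9*((2*u)/((2*u))) = 9*((2*u)*(1/(2*u))) = 9*1 = 9)
125*(41 + n(6)) = 125*(41 + 9) = 125*50 = 6250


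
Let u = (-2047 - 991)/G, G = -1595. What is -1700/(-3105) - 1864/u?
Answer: -922624880/943299 ≈ -978.08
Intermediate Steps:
u = 3038/1595 (u = (-2047 - 991)/(-1595) = -3038*(-1/1595) = 3038/1595 ≈ 1.9047)
-1700/(-3105) - 1864/u = -1700/(-3105) - 1864/3038/1595 = -1700*(-1/3105) - 1864*1595/3038 = 340/621 - 1486540/1519 = -922624880/943299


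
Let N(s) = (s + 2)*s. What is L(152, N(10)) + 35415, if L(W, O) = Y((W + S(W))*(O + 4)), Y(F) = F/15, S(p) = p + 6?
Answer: 113933/3 ≈ 37978.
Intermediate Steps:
S(p) = 6 + p
N(s) = s*(2 + s) (N(s) = (2 + s)*s = s*(2 + s))
Y(F) = F/15 (Y(F) = F*(1/15) = F/15)
L(W, O) = (4 + O)*(6 + 2*W)/15 (L(W, O) = ((W + (6 + W))*(O + 4))/15 = ((6 + 2*W)*(4 + O))/15 = ((4 + O)*(6 + 2*W))/15 = (4 + O)*(6 + 2*W)/15)
L(152, N(10)) + 35415 = (8/5 + (8/15)*152 + (1/15)*(10*(2 + 10))*152 + (10*(2 + 10))*(6 + 152)/15) + 35415 = (8/5 + 1216/15 + (1/15)*(10*12)*152 + (1/15)*(10*12)*158) + 35415 = (8/5 + 1216/15 + (1/15)*120*152 + (1/15)*120*158) + 35415 = (8/5 + 1216/15 + 1216 + 1264) + 35415 = 7688/3 + 35415 = 113933/3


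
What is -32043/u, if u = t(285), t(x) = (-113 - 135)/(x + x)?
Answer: 9132255/124 ≈ 73647.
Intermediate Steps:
t(x) = -124/x (t(x) = -248*1/(2*x) = -124/x)
u = -124/285 ≈ -0.43509
-32043/u = -32043/(-124/285) = -32043*(-285/124) = 9132255/124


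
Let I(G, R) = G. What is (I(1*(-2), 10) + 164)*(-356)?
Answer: -57672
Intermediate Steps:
(I(1*(-2), 10) + 164)*(-356) = (1*(-2) + 164)*(-356) = (-2 + 164)*(-356) = 162*(-356) = -57672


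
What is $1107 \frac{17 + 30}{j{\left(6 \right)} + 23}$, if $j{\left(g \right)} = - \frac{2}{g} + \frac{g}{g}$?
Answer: $\frac{156087}{71} \approx 2198.4$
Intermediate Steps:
$j{\left(g \right)} = 1 - \frac{2}{g}$ ($j{\left(g \right)} = - \frac{2}{g} + 1 = 1 - \frac{2}{g}$)
$1107 \frac{17 + 30}{j{\left(6 \right)} + 23} = 1107 \frac{17 + 30}{\frac{-2 + 6}{6} + 23} = 1107 \frac{47}{\frac{1}{6} \cdot 4 + 23} = 1107 \frac{47}{\frac{2}{3} + 23} = 1107 \frac{47}{\frac{71}{3}} = 1107 \cdot 47 \cdot \frac{3}{71} = 1107 \cdot \frac{141}{71} = \frac{156087}{71}$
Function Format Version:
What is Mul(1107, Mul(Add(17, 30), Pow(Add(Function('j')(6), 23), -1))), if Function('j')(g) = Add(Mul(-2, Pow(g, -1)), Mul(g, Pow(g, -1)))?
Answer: Rational(156087, 71) ≈ 2198.4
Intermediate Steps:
Function('j')(g) = Add(1, Mul(-2, Pow(g, -1))) (Function('j')(g) = Add(Mul(-2, Pow(g, -1)), 1) = Add(1, Mul(-2, Pow(g, -1))))
Mul(1107, Mul(Add(17, 30), Pow(Add(Function('j')(6), 23), -1))) = Mul(1107, Mul(Add(17, 30), Pow(Add(Mul(Pow(6, -1), Add(-2, 6)), 23), -1))) = Mul(1107, Mul(47, Pow(Add(Mul(Rational(1, 6), 4), 23), -1))) = Mul(1107, Mul(47, Pow(Add(Rational(2, 3), 23), -1))) = Mul(1107, Mul(47, Pow(Rational(71, 3), -1))) = Mul(1107, Mul(47, Rational(3, 71))) = Mul(1107, Rational(141, 71)) = Rational(156087, 71)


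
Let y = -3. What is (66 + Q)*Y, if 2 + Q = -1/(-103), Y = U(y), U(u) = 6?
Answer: 39558/103 ≈ 384.06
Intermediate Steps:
Y = 6
Q = -205/103 (Q = -2 - 1/(-103) = -2 - 1*(-1/103) = -2 + 1/103 = -205/103 ≈ -1.9903)
(66 + Q)*Y = (66 - 205/103)*6 = (6593/103)*6 = 39558/103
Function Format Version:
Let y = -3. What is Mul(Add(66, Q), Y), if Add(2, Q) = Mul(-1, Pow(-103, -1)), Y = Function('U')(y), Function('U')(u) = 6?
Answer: Rational(39558, 103) ≈ 384.06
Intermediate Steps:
Y = 6
Q = Rational(-205, 103) (Q = Add(-2, Mul(-1, Pow(-103, -1))) = Add(-2, Mul(-1, Rational(-1, 103))) = Add(-2, Rational(1, 103)) = Rational(-205, 103) ≈ -1.9903)
Mul(Add(66, Q), Y) = Mul(Add(66, Rational(-205, 103)), 6) = Mul(Rational(6593, 103), 6) = Rational(39558, 103)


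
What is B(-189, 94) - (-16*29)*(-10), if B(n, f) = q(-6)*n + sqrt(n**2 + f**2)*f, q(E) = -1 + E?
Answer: -3317 + 94*sqrt(44557) ≈ 16525.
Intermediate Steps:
B(n, f) = -7*n + f*sqrt(f**2 + n**2) (B(n, f) = (-1 - 6)*n + sqrt(n**2 + f**2)*f = -7*n + sqrt(f**2 + n**2)*f = -7*n + f*sqrt(f**2 + n**2))
B(-189, 94) - (-16*29)*(-10) = (-7*(-189) + 94*sqrt(94**2 + (-189)**2)) - (-16*29)*(-10) = (1323 + 94*sqrt(8836 + 35721)) - (-464)*(-10) = (1323 + 94*sqrt(44557)) - 1*4640 = (1323 + 94*sqrt(44557)) - 4640 = -3317 + 94*sqrt(44557)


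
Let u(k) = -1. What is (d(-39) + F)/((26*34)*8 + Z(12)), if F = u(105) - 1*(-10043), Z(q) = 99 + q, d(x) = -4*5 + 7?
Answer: 10029/7183 ≈ 1.3962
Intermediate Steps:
d(x) = -13 (d(x) = -20 + 7 = -13)
F = 10042 (F = -1 - 1*(-10043) = -1 + 10043 = 10042)
(d(-39) + F)/((26*34)*8 + Z(12)) = (-13 + 10042)/((26*34)*8 + (99 + 12)) = 10029/(884*8 + 111) = 10029/(7072 + 111) = 10029/7183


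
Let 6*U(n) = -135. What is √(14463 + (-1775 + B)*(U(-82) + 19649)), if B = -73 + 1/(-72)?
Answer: I*√5220803749/12 ≈ 6021.3*I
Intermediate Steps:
U(n) = -45/2 (U(n) = (⅙)*(-135) = -45/2)
B = -5257/72 (B = -73 + 1*(-1/72) = -73 - 1/72 = -5257/72 ≈ -73.014)
√(14463 + (-1775 + B)*(U(-82) + 19649)) = √(14463 + (-1775 - 5257/72)*(-45/2 + 19649)) = √(14463 - 133057/72*39253/2) = √(14463 - 5222886421/144) = √(-5220803749/144) = I*√5220803749/12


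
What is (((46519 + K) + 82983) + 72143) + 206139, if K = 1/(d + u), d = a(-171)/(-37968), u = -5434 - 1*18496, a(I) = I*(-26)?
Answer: 61750641808976/151429781 ≈ 4.0778e+5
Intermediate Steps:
a(I) = -26*I
u = -23930 (u = -5434 - 18496 = -23930)
d = -741/6328 (d = -26*(-171)/(-37968) = 4446*(-1/37968) = -741/6328 ≈ -0.11710)
K = -6328/151429781 (K = 1/(-741/6328 - 23930) = 1/(-151429781/6328) = -6328/151429781 ≈ -4.1788e-5)
(((46519 + K) + 82983) + 72143) + 206139 = (((46519 - 6328/151429781) + 82983) + 72143) + 206139 = ((7044361976011/151429781 + 82983) + 72143) + 206139 = (19610459492734/151429781 + 72143) + 206139 = 30535058183417/151429781 + 206139 = 61750641808976/151429781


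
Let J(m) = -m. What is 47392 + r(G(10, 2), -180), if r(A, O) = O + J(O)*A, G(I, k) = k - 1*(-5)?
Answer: 48472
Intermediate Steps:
G(I, k) = 5 + k (G(I, k) = k + 5 = 5 + k)
r(A, O) = O - A*O (r(A, O) = O + (-O)*A = O - A*O)
47392 + r(G(10, 2), -180) = 47392 - 180*(1 - (5 + 2)) = 47392 - 180*(1 - 1*7) = 47392 - 180*(1 - 7) = 47392 - 180*(-6) = 47392 + 1080 = 48472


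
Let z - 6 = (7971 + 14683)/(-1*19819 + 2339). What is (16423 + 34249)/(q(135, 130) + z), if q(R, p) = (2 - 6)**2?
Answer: 442873280/180953 ≈ 2447.4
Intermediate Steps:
q(R, p) = 16 (q(R, p) = (-4)**2 = 16)
z = 41113/8740 (z = 6 + (7971 + 14683)/(-1*19819 + 2339) = 6 + 22654/(-19819 + 2339) = 6 + 22654/(-17480) = 6 + 22654*(-1/17480) = 6 - 11327/8740 = 41113/8740 ≈ 4.7040)
(16423 + 34249)/(q(135, 130) + z) = (16423 + 34249)/(16 + 41113/8740) = 50672/(180953/8740) = 50672*(8740/180953) = 442873280/180953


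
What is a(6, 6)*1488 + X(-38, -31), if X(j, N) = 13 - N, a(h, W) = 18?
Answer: 26828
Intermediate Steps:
a(6, 6)*1488 + X(-38, -31) = 18*1488 + (13 - 1*(-31)) = 26784 + (13 + 31) = 26784 + 44 = 26828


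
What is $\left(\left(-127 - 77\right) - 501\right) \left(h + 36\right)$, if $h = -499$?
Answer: $326415$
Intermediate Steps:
$\left(\left(-127 - 77\right) - 501\right) \left(h + 36\right) = \left(\left(-127 - 77\right) - 501\right) \left(-499 + 36\right) = \left(-204 - 501\right) \left(-463\right) = \left(-705\right) \left(-463\right) = 326415$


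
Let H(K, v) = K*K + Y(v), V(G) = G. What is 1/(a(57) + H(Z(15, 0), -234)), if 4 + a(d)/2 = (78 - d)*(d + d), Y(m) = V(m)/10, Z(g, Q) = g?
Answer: 5/24908 ≈ 0.00020074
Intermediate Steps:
Y(m) = m/10
a(d) = -8 + 4*d*(78 - d) (a(d) = -8 + 2*((78 - d)*(d + d)) = -8 + 2*((78 - d)*(2*d)) = -8 + 2*(2*d*(78 - d)) = -8 + 4*d*(78 - d))
H(K, v) = K² + v/10 (H(K, v) = K*K + v/10 = K² + v/10)
1/(a(57) + H(Z(15, 0), -234)) = 1/((-8 - 4*57² + 312*57) + (15² + (⅒)*(-234))) = 1/((-8 - 4*3249 + 17784) + (225 - 117/5)) = 1/((-8 - 12996 + 17784) + 1008/5) = 1/(4780 + 1008/5) = 1/(24908/5) = 5/24908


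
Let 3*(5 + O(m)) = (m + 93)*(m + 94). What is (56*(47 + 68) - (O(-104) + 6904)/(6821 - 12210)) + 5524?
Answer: 193442795/16167 ≈ 11965.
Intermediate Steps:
O(m) = -5 + (93 + m)*(94 + m)/3 (O(m) = -5 + ((m + 93)*(m + 94))/3 = -5 + ((93 + m)*(94 + m))/3 = -5 + (93 + m)*(94 + m)/3)
(56*(47 + 68) - (O(-104) + 6904)/(6821 - 12210)) + 5524 = (56*(47 + 68) - ((2909 + (⅓)*(-104)² + (187/3)*(-104)) + 6904)/(6821 - 12210)) + 5524 = (56*115 - ((2909 + (⅓)*10816 - 19448/3) + 6904)/(-5389)) + 5524 = (6440 - ((2909 + 10816/3 - 19448/3) + 6904)*(-1)/5389) + 5524 = (6440 - (95/3 + 6904)*(-1)/5389) + 5524 = (6440 - 20807*(-1)/(3*5389)) + 5524 = (6440 - 1*(-20807/16167)) + 5524 = (6440 + 20807/16167) + 5524 = 104136287/16167 + 5524 = 193442795/16167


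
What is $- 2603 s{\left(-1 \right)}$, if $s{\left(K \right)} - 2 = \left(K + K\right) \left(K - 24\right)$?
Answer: $-135356$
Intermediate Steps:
$s{\left(K \right)} = 2 + 2 K \left(-24 + K\right)$ ($s{\left(K \right)} = 2 + \left(K + K\right) \left(K - 24\right) = 2 + 2 K \left(-24 + K\right)$)
$- 2603 s{\left(-1 \right)} = - 2603 \left(2 - -48 + 2 \left(-1\right)^{2}\right) = - 2603 \left(2 + 48 + 2 \cdot 1\right) = - 2603 \left(2 + 48 + 2\right) = \left(-2603\right) 52 = -135356$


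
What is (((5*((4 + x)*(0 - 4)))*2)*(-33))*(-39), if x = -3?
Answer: -51480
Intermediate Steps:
(((5*((4 + x)*(0 - 4)))*2)*(-33))*(-39) = (((5*((4 - 3)*(0 - 4)))*2)*(-33))*(-39) = (((5*(1*(-4)))*2)*(-33))*(-39) = (((5*(-4))*2)*(-33))*(-39) = (-20*2*(-33))*(-39) = -40*(-33)*(-39) = 1320*(-39) = -51480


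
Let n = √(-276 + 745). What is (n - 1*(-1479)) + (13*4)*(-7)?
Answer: 1115 + √469 ≈ 1136.7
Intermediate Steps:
n = √469 ≈ 21.656
(n - 1*(-1479)) + (13*4)*(-7) = (√469 - 1*(-1479)) + (13*4)*(-7) = (√469 + 1479) + 52*(-7) = (1479 + √469) - 364 = 1115 + √469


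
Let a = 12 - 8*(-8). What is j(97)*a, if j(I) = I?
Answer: 7372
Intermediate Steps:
a = 76 (a = 12 + 64 = 76)
j(97)*a = 97*76 = 7372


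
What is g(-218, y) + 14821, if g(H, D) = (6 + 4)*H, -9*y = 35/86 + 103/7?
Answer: 12641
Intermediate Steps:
y = -9103/5418 (y = -(35/86 + 103/7)/9 = -⅑*9103/602 = -9103/5418 ≈ -1.6801)
g(H, D) = 10*H
g(-218, y) + 14821 = 10*(-218) + 14821 = -2180 + 14821 = 12641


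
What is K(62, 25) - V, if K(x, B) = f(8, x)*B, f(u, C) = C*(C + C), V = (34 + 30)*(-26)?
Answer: 193864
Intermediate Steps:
V = -1664 (V = 64*(-26) = -1664)
f(u, C) = 2*C**2 (f(u, C) = C*(2*C) = 2*C**2)
K(x, B) = 2*B*x**2 (K(x, B) = (2*x**2)*B = 2*B*x**2)
K(62, 25) - V = 2*25*62**2 - 1*(-1664) = 2*25*3844 + 1664 = 192200 + 1664 = 193864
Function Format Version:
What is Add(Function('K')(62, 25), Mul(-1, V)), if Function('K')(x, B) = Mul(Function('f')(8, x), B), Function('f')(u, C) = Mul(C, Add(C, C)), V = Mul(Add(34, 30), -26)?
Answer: 193864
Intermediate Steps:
V = -1664 (V = Mul(64, -26) = -1664)
Function('f')(u, C) = Mul(2, Pow(C, 2)) (Function('f')(u, C) = Mul(C, Mul(2, C)) = Mul(2, Pow(C, 2)))
Function('K')(x, B) = Mul(2, B, Pow(x, 2)) (Function('K')(x, B) = Mul(Mul(2, Pow(x, 2)), B) = Mul(2, B, Pow(x, 2)))
Add(Function('K')(62, 25), Mul(-1, V)) = Add(Mul(2, 25, Pow(62, 2)), Mul(-1, -1664)) = Add(Mul(2, 25, 3844), 1664) = Add(192200, 1664) = 193864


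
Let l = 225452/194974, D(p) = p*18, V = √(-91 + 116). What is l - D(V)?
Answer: -8661104/97487 ≈ -88.844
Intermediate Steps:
V = 5 (V = √25 = 5)
D(p) = 18*p
l = 112726/97487 (l = 225452*(1/194974) = 112726/97487 ≈ 1.1563)
l - D(V) = 112726/97487 - 18*5 = 112726/97487 - 1*90 = 112726/97487 - 90 = -8661104/97487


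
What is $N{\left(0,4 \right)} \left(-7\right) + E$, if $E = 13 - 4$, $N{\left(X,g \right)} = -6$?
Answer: $51$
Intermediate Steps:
$E = 9$
$N{\left(0,4 \right)} \left(-7\right) + E = \left(-6\right) \left(-7\right) + 9 = 42 + 9 = 51$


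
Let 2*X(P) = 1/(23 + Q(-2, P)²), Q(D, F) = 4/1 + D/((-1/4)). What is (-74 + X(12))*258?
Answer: -3188235/167 ≈ -19091.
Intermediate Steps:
Q(D, F) = 4 - 4*D (Q(D, F) = 4*1 + D/((-1*¼)) = 4 + D/(-¼) = 4 + D*(-4) = 4 - 4*D)
X(P) = 1/334 (X(P) = 1/(2*(23 + (4 - 4*(-2))²)) = 1/(2*(23 + (4 + 8)²)) = 1/(2*(23 + 12²)) = 1/(2*(23 + 144)) = (½)/167 = (½)*(1/167) = 1/334)
(-74 + X(12))*258 = (-74 + 1/334)*258 = -24715/334*258 = -3188235/167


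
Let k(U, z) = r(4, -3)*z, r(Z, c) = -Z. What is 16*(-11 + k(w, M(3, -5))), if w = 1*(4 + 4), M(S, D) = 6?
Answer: -560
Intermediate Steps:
w = 8 (w = 1*8 = 8)
k(U, z) = -4*z (k(U, z) = (-1*4)*z = -4*z)
16*(-11 + k(w, M(3, -5))) = 16*(-11 - 4*6) = 16*(-11 - 24) = 16*(-35) = -560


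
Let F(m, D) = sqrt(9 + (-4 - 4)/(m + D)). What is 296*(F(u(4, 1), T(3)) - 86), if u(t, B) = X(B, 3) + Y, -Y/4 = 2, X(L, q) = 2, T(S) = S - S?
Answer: -25456 + 296*sqrt(93)/3 ≈ -24505.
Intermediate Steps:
T(S) = 0
Y = -8 (Y = -4*2 = -8)
u(t, B) = -6 (u(t, B) = 2 - 8 = -6)
F(m, D) = sqrt(9 - 8/(D + m))
296*(F(u(4, 1), T(3)) - 86) = 296*(sqrt((-8 + 9*0 + 9*(-6))/(0 - 6)) - 86) = 296*(sqrt((-8 + 0 - 54)/(-6)) - 86) = 296*(sqrt(-1/6*(-62)) - 86) = 296*(sqrt(31/3) - 86) = 296*(sqrt(93)/3 - 86) = 296*(-86 + sqrt(93)/3) = -25456 + 296*sqrt(93)/3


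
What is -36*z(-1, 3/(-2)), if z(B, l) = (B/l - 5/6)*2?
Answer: 12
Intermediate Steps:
z(B, l) = -5/3 + 2*B/l (z(B, l) = (B/l - 5*1/6)*2 = (B/l - 5/6)*2 = (-5/6 + B/l)*2 = -5/3 + 2*B/l)
-36*z(-1, 3/(-2)) = -36*(-5/3 + 2*(-1)/(3/(-2))) = -36*(-5/3 + 2*(-1)/(3*(-1/2))) = -36*(-5/3 + 2*(-1)/(-3/2)) = -36*(-5/3 + 2*(-1)*(-2/3)) = -36*(-5/3 + 4/3) = -36*(-1/3) = 12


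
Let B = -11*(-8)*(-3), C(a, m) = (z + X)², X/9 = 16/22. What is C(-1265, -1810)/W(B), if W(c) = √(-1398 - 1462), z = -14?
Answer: -3362*I*√715/86515 ≈ -1.0391*I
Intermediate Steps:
X = 72/11 (X = 9*(16/22) = 9*(16*(1/22)) = 9*(8/11) = 72/11 ≈ 6.5455)
C(a, m) = 6724/121 (C(a, m) = (-14 + 72/11)² = (-82/11)² = 6724/121)
B = -264 (B = 88*(-3) = -264)
W(c) = 2*I*√715 (W(c) = √(-2860) = 2*I*√715)
C(-1265, -1810)/W(B) = 6724/(121*((2*I*√715))) = 6724*(-I*√715/1430)/121 = -3362*I*√715/86515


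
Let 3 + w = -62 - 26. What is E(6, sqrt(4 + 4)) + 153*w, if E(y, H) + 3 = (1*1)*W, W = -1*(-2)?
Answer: -13924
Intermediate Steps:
w = -91 (w = -3 + (-62 - 26) = -3 - 88 = -91)
W = 2
E(y, H) = -1 (E(y, H) = -3 + (1*1)*2 = -3 + 1*2 = -3 + 2 = -1)
E(6, sqrt(4 + 4)) + 153*w = -1 + 153*(-91) = -1 - 13923 = -13924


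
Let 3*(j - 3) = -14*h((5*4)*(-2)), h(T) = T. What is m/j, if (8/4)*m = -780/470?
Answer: -117/26743 ≈ -0.0043750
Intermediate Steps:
m = -39/47 (m = (-780/470)/2 = (-780*1/470)/2 = (½)*(-78/47) = -39/47 ≈ -0.82979)
j = 569/3 (j = 3 + (-14*5*4*(-2))/3 = 3 + (-280*(-2))/3 = 3 + (-14*(-40))/3 = 3 + (⅓)*560 = 3 + 560/3 = 569/3 ≈ 189.67)
m/j = -39/(47*569/3) = -39/47*3/569 = -117/26743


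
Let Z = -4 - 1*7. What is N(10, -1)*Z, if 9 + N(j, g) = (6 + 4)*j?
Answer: -1001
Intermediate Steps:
N(j, g) = -9 + 10*j (N(j, g) = -9 + (6 + 4)*j = -9 + 10*j)
Z = -11 (Z = -4 - 7 = -11)
N(10, -1)*Z = (-9 + 10*10)*(-11) = (-9 + 100)*(-11) = 91*(-11) = -1001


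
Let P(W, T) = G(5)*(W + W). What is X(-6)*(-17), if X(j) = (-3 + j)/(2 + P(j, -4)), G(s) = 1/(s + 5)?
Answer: 765/4 ≈ 191.25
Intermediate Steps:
G(s) = 1/(5 + s)
P(W, T) = W/5 (P(W, T) = (W + W)/(5 + 5) = (2*W)/10 = W/5)
X(j) = (-3 + j)/(2 + j/5)
X(-6)*(-17) = (5*(-3 - 6)/(10 - 6))*(-17) = (5*(-9)/4)*(-17) = (5*(1/4)*(-9))*(-17) = -45/4*(-17) = 765/4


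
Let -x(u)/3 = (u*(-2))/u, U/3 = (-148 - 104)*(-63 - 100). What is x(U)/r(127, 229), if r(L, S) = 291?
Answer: 2/97 ≈ 0.020619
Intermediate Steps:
U = 123228 (U = 3*((-148 - 104)*(-63 - 100)) = 3*(-252*(-163)) = 3*41076 = 123228)
x(u) = 6 (x(u) = -3*u*(-2)/u = -3*(-2*u)/u = -3*(-2) = 6)
x(U)/r(127, 229) = 6/291 = 6*(1/291) = 2/97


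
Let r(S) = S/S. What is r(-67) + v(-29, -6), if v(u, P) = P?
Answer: -5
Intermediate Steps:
r(S) = 1
r(-67) + v(-29, -6) = 1 - 6 = -5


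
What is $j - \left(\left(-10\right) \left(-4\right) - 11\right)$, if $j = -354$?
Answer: $-383$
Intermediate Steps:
$j - \left(\left(-10\right) \left(-4\right) - 11\right) = -354 - \left(\left(-10\right) \left(-4\right) - 11\right) = -354 - \left(40 - 11\right) = -354 - 29 = -383$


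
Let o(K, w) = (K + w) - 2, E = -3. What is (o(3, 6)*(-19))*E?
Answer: 399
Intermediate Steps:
o(K, w) = -2 + K + w
(o(3, 6)*(-19))*E = ((-2 + 3 + 6)*(-19))*(-3) = (7*(-19))*(-3) = -133*(-3) = 399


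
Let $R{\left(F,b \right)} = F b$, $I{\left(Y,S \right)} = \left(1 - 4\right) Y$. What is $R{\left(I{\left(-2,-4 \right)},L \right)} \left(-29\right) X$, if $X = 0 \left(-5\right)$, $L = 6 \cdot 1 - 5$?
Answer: $0$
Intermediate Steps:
$L = 1$ ($L = 6 - 5 = 1$)
$I{\left(Y,S \right)} = - 3 Y$
$X = 0$
$R{\left(I{\left(-2,-4 \right)},L \right)} \left(-29\right) X = \left(-3\right) \left(-2\right) 1 \left(-29\right) 0 = 6 \cdot 1 \left(-29\right) 0 = 6 \left(-29\right) 0 = \left(-174\right) 0 = 0$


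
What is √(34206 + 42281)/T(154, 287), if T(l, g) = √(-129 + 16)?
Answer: -I*√8643031/113 ≈ -26.017*I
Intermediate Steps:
T(l, g) = I*√113 (T(l, g) = √(-113) = I*√113)
√(34206 + 42281)/T(154, 287) = √(34206 + 42281)/((I*√113)) = √76487*(-I*√113/113) = -I*√8643031/113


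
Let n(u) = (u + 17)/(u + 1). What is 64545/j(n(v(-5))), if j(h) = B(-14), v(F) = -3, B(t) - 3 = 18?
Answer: 21515/7 ≈ 3073.6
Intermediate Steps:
B(t) = 21 (B(t) = 3 + 18 = 21)
n(u) = (17 + u)/(1 + u)
j(h) = 21
64545/j(n(v(-5))) = 64545/21 = 64545*(1/21) = 21515/7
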